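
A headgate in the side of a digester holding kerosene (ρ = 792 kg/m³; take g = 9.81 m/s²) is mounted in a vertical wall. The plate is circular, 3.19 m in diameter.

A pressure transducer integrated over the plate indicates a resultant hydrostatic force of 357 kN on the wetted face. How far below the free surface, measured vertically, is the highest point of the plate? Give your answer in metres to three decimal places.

d_top ≈ 4.154 m

γ = ρg = 792 × 9.81 / 1000 = 7.76952 kN/m³.
A = π(1.595)² = 7.99229 m².
From F = γ·h_c·A, the centroid depth is h_c = 357/(7.76952 × 7.99229) = 5.74914 m.
The centroid is at the centre, 1.595 m below the top of the plate, so the highest point sits at h_top = 5.74914 − 1.595 = 4.15414 m below the surface.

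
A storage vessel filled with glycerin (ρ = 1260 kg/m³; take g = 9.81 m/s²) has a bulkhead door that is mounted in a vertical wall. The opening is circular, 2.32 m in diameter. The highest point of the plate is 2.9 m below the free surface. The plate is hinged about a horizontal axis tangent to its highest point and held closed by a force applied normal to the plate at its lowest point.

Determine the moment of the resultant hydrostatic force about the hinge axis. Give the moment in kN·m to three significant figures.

M ≈ 264 kN·m

γ = ρg = 1260 × 9.81 / 1000 = 12.3606 kN/m³.
The centroid is at the centre, 1.16 m below the top of the plate, so the centroid depth is h_c = 2.9 + 1.16 = 4.06 m.
A = π(1.16)² = 4.22733 m².
Resultant F = γ·h_c·A = 12.3606 × 4.06 × 4.22733 = 212.144 kN.
I_c = πr⁴/4 = π × 1.16⁴/4 = 1.42207 m⁴.
Centre of pressure: y_p = y_c + I_c/(y_c·A) = 4.06 + 1.42207/(4.06 × 4.22733) = 4.06 + 0.0828569 = 4.14286 m along the plane.
The resultant acts 1.16 + 0.0828569 = 1.24286 m (along the plate) below the hinge at the top edge, so the moment about the hinge is M = F × 1.24286 = 212.144 × 1.24286 = 263.665 kN·m.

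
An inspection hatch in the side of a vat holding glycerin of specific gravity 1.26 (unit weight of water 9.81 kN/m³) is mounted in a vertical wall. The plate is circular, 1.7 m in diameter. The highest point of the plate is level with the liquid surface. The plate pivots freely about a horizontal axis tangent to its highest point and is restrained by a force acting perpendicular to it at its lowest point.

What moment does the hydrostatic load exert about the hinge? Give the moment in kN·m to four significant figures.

γ = 1.26 × 9.81 = 12.3606 kN/m³.
The centroid is at the centre, 0.85 m below the top of the plate, so the centroid depth is h_c = 0.85 m.
A = π(0.85)² = 2.2698 m².
Resultant F = γ·h_c·A = 12.3606 × 0.85 × 2.2698 = 23.8477 kN.
I_c = πr⁴/4 = π × 0.85⁴/4 = 0.409983 m⁴.
Centre of pressure: y_p = y_c + I_c/(y_c·A) = 0.85 + 0.409983/(0.85 × 2.2698) = 0.85 + 0.2125 = 1.0625 m along the plane.
The resultant acts 0.85 + 0.2125 = 1.0625 m (along the plate) below the hinge at the top edge, so the moment about the hinge is M = F × 1.0625 = 23.8477 × 1.0625 = 25.3382 kN·m.

M ≈ 25.34 kN·m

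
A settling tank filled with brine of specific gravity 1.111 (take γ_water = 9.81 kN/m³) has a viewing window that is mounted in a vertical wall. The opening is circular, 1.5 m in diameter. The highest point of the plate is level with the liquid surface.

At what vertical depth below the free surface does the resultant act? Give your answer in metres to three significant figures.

γ = 1.111 × 9.81 = 10.89891 kN/m³.
The centroid is at the centre, 0.75 m below the top of the plate, so the centroid depth is h_c = 0.75 m.
A = π(0.75)² = 1.76715 m².
Resultant F = γ·h_c·A = 10.89891 × 0.75 × 1.76715 = 14.445 kN.
I_c = πr⁴/4 = π × 0.75⁴/4 = 0.248505 m⁴.
Centre of pressure: y_p = y_c + I_c/(y_c·A) = 0.75 + 0.248505/(0.75 × 1.76715) = 0.75 + 0.1875 = 0.9375 m along the plane.

h_p = 0.938 m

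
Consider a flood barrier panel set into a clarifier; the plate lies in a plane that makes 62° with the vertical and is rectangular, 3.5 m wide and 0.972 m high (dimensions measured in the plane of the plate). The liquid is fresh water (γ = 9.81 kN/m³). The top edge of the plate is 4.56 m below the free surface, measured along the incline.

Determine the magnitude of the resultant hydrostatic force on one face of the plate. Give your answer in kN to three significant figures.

F ≈ 79.1 kN

γ = 9.81 kN/m³.
The plate makes 62° with the vertical, i.e. θ = 90° − 62° = 28° to the horizontal. Measuring y along the incline from the free-surface line, vertical depth h = y·sinθ with sinθ = 0.469472.
The centroid lies 0.972/2 = 0.486 m below the top edge, so y_c = 4.56 + 0.486 = 5.046 m and h_c = 5.046 × 0.469472 = 2.36896 m.
A = 3.5 × 0.972 = 3.402 m².
Resultant F = γ·h_c·A = 9.81 × 2.36896 × 3.402 = 79.0608 kN.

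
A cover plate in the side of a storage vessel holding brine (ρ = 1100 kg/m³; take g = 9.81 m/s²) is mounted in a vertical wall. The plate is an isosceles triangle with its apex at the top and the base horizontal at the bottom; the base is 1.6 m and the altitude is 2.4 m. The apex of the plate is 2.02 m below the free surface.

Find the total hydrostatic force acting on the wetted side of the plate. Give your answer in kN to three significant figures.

γ = ρg = 1100 × 9.81 / 1000 = 10.791 kN/m³.
With the apex up, the centroid sits 2h/3 = 2 × 2.4/3 = 1.6 m below the apex, so the centroid depth is h_c = 2.02 + 1.6 = 3.62 m.
A = ½ × 1.6 × 2.4 = 1.92 m².
Resultant F = γ·h_c·A = 10.791 × 3.62 × 1.92 = 75.0018 kN.

F ≈ 75.0 kN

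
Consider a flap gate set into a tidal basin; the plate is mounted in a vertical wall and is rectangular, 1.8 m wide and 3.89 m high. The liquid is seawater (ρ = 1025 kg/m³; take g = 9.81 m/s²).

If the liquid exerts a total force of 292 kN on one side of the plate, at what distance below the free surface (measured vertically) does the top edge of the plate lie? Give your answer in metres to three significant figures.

γ = ρg = 1025 × 9.81 / 1000 = 10.05525 kN/m³.
A = 1.8 × 3.89 = 7.002 m².
From F = γ·h_c·A, the centroid depth is h_c = 292/(10.05525 × 7.002) = 4.14732 m.
The centroid lies 3.89/2 = 1.945 m below the top edge, so the top edge sits at h_top = 4.14732 − 1.945 = 2.20232 m below the surface.

d_top ≈ 2.20 m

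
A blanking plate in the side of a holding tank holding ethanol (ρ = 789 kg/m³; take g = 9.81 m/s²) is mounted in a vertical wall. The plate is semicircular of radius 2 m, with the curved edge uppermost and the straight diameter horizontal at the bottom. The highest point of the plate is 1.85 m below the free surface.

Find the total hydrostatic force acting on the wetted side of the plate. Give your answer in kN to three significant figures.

γ = ρg = 789 × 9.81 / 1000 = 7.74009 kN/m³.
The centroid lies 4r/(3π) = 0.848826 m above the diameter, so r − 4r/(3π) = 2 − 0.848826 = 1.15117 m below the topmost point, so the centroid depth is h_c = 1.85 + 1.15117 = 3.00117 m.
A = πr²/2 = π × 2²/2 = 6.28319 m².
Resultant F = γ·h_c·A = 7.74009 × 3.00117 × 6.28319 = 145.954 kN.

F ≈ 146 kN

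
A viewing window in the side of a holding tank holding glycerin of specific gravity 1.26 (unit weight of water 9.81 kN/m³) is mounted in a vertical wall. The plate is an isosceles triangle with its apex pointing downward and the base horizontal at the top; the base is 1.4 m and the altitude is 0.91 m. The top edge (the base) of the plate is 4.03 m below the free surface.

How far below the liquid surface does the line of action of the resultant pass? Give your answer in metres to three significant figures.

γ = 1.26 × 9.81 = 12.3606 kN/m³.
With the apex down, the centroid sits h/3 = 0.91/3 = 0.303333 m below the base (the top edge), so the centroid depth is h_c = 4.03 + 0.303333 = 4.33333 m.
A = ½ × 1.4 × 0.91 = 0.637 m².
Resultant F = γ·h_c·A = 12.3606 × 4.33333 × 0.637 = 34.1193 kN.
I_c = b·h³/36 = 1.4 × 0.91³/36 = 0.0293055 m⁴.
Centre of pressure: y_p = y_c + I_c/(y_c·A) = 4.33333 + 0.0293055/(4.33333 × 0.637) = 4.33333 + 0.0106167 = 4.34395 m along the plane.

h_p = 4.34 m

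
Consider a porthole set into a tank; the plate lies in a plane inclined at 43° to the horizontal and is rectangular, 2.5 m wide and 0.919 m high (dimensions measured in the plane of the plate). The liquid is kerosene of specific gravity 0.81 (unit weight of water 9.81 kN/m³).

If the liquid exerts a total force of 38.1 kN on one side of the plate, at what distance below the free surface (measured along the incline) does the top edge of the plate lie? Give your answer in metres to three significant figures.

γ = 0.81 × 9.81 = 7.9461 kN/m³.
A = 2.5 × 0.919 = 2.2975 m².
From F = γ·h_c·A, the centroid depth is h_c = 38.1/(7.9461 × 2.2975) = 2.08697 m.
Let θ = 43° be the plate's angle to the horizontal; measure y along the incline from where the plane meets the free surface. Vertical depth h = y·sinθ with sinθ = 0.681998.
Along the incline, y_c = h_c/sinθ = 2.08697/0.681998 = 3.06008 m.
The centroid lies 0.919/2 = 0.4595 m below the top edge, so the top edge sits at y_top = 3.06008 − 0.4595 = 2.60058 m along the incline.

y_top ≈ 2.60 m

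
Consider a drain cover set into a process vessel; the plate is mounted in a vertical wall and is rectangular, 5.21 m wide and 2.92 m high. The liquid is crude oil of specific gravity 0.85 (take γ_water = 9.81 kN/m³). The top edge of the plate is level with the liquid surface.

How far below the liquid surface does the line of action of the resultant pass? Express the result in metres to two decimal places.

h_p = 1.95 m

γ = 0.85 × 9.81 = 8.3385 kN/m³.
The centroid lies 2.92/2 = 1.46 m below the top edge, so the centroid depth is h_c = 1.46 m.
A = 5.21 × 2.92 = 15.2132 m².
Resultant F = γ·h_c·A = 8.3385 × 1.46 × 15.2132 = 185.209 kN.
I_c = b·h³/12 = 5.21 × 2.92³/12 = 10.8095 m⁴.
Centre of pressure: y_p = y_c + I_c/(y_c·A) = 1.46 + 10.8095/(1.46 × 15.2132) = 1.46 + 0.486667 = 1.94667 m along the plane.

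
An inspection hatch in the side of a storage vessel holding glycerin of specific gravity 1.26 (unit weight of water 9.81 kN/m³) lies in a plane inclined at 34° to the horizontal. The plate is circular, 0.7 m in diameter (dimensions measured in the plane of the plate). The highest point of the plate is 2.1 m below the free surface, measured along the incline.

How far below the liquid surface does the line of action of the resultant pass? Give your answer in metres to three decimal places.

h_p = 1.377 m

γ = 1.26 × 9.81 = 12.3606 kN/m³.
Let θ = 34° be the plate's angle to the horizontal; measure y along the incline from where the plane meets the free surface. Vertical depth h = y·sinθ with sinθ = 0.559193.
The centroid is at the centre, 0.35 m below the top of the plate, so y_c = 2.1 + 0.35 = 2.45 m and h_c = 2.45 × 0.559193 = 1.37002 m.
A = π(0.35)² = 0.384845 m².
Resultant F = γ·h_c·A = 12.3606 × 1.37002 × 0.384845 = 6.51707 kN.
I_c = πr⁴/4 = π × 0.35⁴/4 = 0.0117859 m⁴.
Centre of pressure: y_p = y_c + I_c/(y_c·A) = 2.45 + 0.0117859/(2.45 × 0.384845) = 2.45 + 0.0125 = 2.4625 m along the plane.
Vertically, h_p = y_p·sinθ = 2.4625 × 0.559193 = 1.37701 m.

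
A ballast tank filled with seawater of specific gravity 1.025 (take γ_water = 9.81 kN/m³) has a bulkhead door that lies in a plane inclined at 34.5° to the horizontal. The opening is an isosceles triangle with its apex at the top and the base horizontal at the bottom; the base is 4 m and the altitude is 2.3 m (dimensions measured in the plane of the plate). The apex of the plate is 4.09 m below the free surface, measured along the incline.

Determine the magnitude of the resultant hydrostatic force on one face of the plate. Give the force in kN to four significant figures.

F ≈ 147.3 kN

γ = 1.025 × 9.81 = 10.05525 kN/m³.
Let θ = 34.5° be the plate's angle to the horizontal; measure y along the incline from where the plane meets the free surface. Vertical depth h = y·sinθ with sinθ = 0.566406.
With the apex up, the centroid sits 2h/3 = 2 × 2.3/3 = 1.53333 m below the apex, so y_c = 4.09 + 1.53333 = 5.62333 m and h_c = 5.62333 × 0.566406 = 3.18509 m.
A = ½ × 4 × 2.3 = 4.6 m².
Resultant F = γ·h_c·A = 10.05525 × 3.18509 × 4.6 = 147.324 kN.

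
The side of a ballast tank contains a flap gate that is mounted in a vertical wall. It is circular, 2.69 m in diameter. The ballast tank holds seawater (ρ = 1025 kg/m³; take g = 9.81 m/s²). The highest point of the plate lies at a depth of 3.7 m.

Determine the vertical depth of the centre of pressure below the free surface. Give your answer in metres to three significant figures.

γ = ρg = 1025 × 9.81 / 1000 = 10.05525 kN/m³.
The centroid is at the centre, 1.345 m below the top of the plate, so the centroid depth is h_c = 3.7 + 1.345 = 5.045 m.
A = π(1.345)² = 5.68322 m².
Resultant F = γ·h_c·A = 10.05525 × 5.045 × 5.68322 = 288.303 kN.
I_c = πr⁴/4 = π × 1.345⁴/4 = 2.57027 m⁴.
Centre of pressure: y_p = y_c + I_c/(y_c·A) = 5.045 + 2.57027/(5.045 × 5.68322) = 5.045 + 0.0896444 = 5.13464 m along the plane.

h_p = 5.13 m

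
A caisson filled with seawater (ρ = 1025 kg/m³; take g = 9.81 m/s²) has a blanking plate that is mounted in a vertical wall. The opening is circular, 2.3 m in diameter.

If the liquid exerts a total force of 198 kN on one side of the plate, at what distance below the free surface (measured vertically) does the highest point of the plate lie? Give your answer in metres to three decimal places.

d_top ≈ 3.589 m

γ = ρg = 1025 × 9.81 / 1000 = 10.05525 kN/m³.
A = π(1.15)² = 4.15476 m².
From F = γ·h_c·A, the centroid depth is h_c = 198/(10.05525 × 4.15476) = 4.73943 m.
The centroid is at the centre, 1.15 m below the top of the plate, so the highest point sits at h_top = 4.73943 − 1.15 = 3.58943 m below the surface.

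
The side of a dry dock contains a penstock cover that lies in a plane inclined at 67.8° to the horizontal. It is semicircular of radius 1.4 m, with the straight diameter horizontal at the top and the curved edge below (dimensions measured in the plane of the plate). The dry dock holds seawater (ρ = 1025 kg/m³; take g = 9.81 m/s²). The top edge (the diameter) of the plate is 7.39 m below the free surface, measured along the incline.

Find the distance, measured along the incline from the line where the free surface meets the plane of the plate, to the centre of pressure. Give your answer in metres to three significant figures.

γ = ρg = 1025 × 9.81 / 1000 = 10.05525 kN/m³.
Let θ = 67.8° be the plate's angle to the horizontal; measure y along the incline from where the plane meets the free surface. Vertical depth h = y·sinθ with sinθ = 0.925871.
The centroid of a semicircle lies 4r/(3π) = 0.594178 m from the diameter, here below the top edge, so y_c = 7.39 + 0.594178 = 7.98418 m and h_c = 7.98418 × 0.925871 = 7.39232 m.
A = πr²/2 = π × 1.4²/2 = 3.07876 m².
Resultant F = γ·h_c·A = 10.05525 × 7.39232 × 3.07876 = 228.849 kN.
I_c = (π/8 − 8/(9π))·r⁴ = 0.109757 × 1.4⁴ = 0.421642 m⁴.
Centre of pressure: y_p = y_c + I_c/(y_c·A) = 7.98418 + 0.421642/(7.98418 × 3.07876) = 7.98418 + 0.0171529 = 8.00133 m along the plane.

y_p = 8.00 m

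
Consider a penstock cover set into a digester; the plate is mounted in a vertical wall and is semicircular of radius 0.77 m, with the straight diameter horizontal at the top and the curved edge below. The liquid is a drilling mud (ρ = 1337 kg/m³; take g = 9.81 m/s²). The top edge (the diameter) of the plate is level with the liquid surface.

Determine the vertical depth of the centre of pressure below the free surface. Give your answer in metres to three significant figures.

γ = ρg = 1337 × 9.81 / 1000 = 13.11597 kN/m³.
The centroid of a semicircle lies 4r/(3π) = 0.326798 m from the diameter, here below the top edge, so the centroid depth is h_c = 0.326798 m.
A = πr²/2 = π × 0.77²/2 = 0.931325 m².
Resultant F = γ·h_c·A = 13.11597 × 0.326798 × 0.931325 = 3.99191 kN.
I_c = (π/8 − 8/(9π))·r⁴ = 0.109757 × 0.77⁴ = 0.0385829 m⁴.
Centre of pressure: y_p = y_c + I_c/(y_c·A) = 0.326798 + 0.0385829/(0.326798 × 0.931325) = 0.326798 + 0.126769 = 0.453567 m along the plane.

h_p = 0.454 m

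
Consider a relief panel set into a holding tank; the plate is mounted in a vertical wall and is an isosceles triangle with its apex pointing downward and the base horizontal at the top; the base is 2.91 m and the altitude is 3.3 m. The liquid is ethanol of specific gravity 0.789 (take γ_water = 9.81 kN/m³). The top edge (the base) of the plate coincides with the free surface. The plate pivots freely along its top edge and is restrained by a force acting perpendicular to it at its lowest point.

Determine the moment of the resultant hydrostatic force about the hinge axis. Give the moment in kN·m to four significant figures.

M ≈ 67.45 kN·m

γ = 0.789 × 9.81 = 7.74009 kN/m³.
With the apex down, the centroid sits h/3 = 3.3/3 = 1.1 m below the base (the top edge), so the centroid depth is h_c = 1.1 m.
A = ½ × 2.91 × 3.3 = 4.8015 m².
Resultant F = γ·h_c·A = 7.74009 × 1.1 × 4.8015 = 40.8804 kN.
I_c = b·h³/36 = 2.91 × 3.3³/36 = 2.90491 m⁴.
Centre of pressure: y_p = y_c + I_c/(y_c·A) = 1.1 + 2.90491/(1.1 × 4.8015) = 1.1 + 0.55 = 1.65 m along the plane.
The resultant acts 1.1 + 0.55 = 1.65 m (along the plate) below the hinge at the top edge, so the moment about the hinge is M = F × 1.65 = 40.8804 × 1.65 = 67.4527 kN·m.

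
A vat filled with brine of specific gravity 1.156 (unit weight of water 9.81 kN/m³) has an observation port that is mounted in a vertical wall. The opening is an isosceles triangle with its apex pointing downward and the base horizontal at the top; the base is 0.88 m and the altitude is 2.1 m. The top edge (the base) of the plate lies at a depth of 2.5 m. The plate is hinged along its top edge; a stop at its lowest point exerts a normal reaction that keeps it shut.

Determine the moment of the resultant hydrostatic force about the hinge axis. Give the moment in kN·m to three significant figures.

γ = 1.156 × 9.81 = 11.34036 kN/m³.
With the apex down, the centroid sits h/3 = 2.1/3 = 0.7 m below the base (the top edge), so the centroid depth is h_c = 2.5 + 0.7 = 3.2 m.
A = ½ × 0.88 × 2.1 = 0.924 m².
Resultant F = γ·h_c·A = 11.34036 × 3.2 × 0.924 = 33.5312 kN.
I_c = b·h³/36 = 0.88 × 2.1³/36 = 0.22638 m⁴.
Centre of pressure: y_p = y_c + I_c/(y_c·A) = 3.2 + 0.22638/(3.2 × 0.924) = 3.2 + 0.0765625 = 3.27656 m along the plane.
The resultant acts 0.7 + 0.0765625 = 0.776562 m (along the plate) below the hinge at the top edge, so the moment about the hinge is M = F × 0.776562 = 33.5312 × 0.776562 = 26.0391 kN·m.

M ≈ 26.0 kN·m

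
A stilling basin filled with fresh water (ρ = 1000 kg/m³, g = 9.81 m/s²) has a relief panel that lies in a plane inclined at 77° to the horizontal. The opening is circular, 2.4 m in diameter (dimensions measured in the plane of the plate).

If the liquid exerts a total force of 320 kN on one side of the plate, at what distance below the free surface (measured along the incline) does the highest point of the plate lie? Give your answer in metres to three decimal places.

y_top ≈ 6.200 m

γ = ρg = 1000 × 9.81 = 9810 N/m³ = 9.81 kN/m³.
A = π(1.2)² = 4.52389 m².
From F = γ·h_c·A, the centroid depth is h_c = 320/(9.81 × 4.52389) = 7.21056 m.
Let θ = 77° be the plate's angle to the horizontal; measure y along the incline from where the plane meets the free surface. Vertical depth h = y·sinθ with sinθ = 0.974370.
Along the incline, y_c = h_c/sinθ = 7.21056/0.974370 = 7.40023 m.
The centroid is at the centre, 1.2 m below the top of the plate, so the highest point sits at y_top = 7.40023 − 1.2 = 6.20023 m along the incline.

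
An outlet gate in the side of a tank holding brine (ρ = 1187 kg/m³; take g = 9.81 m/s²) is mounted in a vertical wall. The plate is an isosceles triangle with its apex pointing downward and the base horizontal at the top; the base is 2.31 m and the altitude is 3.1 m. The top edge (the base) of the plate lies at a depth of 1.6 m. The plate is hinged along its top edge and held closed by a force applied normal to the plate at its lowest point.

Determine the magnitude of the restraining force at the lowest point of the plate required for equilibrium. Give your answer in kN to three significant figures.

P ≈ 43.8 kN

γ = ρg = 1187 × 9.81 / 1000 = 11.64447 kN/m³.
With the apex down, the centroid sits h/3 = 3.1/3 = 1.03333 m below the base (the top edge), so the centroid depth is h_c = 1.6 + 1.03333 = 2.63333 m.
A = ½ × 2.31 × 3.1 = 3.5805 m².
Resultant F = γ·h_c·A = 11.64447 × 2.63333 × 3.5805 = 109.791 kN.
I_c = b·h³/36 = 2.31 × 3.1³/36 = 1.91159 m⁴.
Centre of pressure: y_p = y_c + I_c/(y_c·A) = 2.63333 + 1.91159/(2.63333 × 3.5805) = 2.63333 + 0.202743 = 2.83607 m along the plane.
The resultant acts 1.03333 + 0.202743 = 1.23607 m (along the plate) below the hinge at the top edge, so the moment about the hinge is M = F × 1.23607 = 109.791 × 1.23607 = 135.709 kN·m.
A normal force at the bottom, 3.1 m from the hinge, must supply this moment: P = 135.709/3.1 = 43.7771 kN.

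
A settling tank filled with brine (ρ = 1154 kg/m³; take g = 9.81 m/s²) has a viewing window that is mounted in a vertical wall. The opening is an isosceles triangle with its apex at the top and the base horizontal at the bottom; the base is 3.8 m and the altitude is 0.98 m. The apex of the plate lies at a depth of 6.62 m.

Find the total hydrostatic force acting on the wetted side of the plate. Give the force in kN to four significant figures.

γ = ρg = 1154 × 9.81 / 1000 = 11.32074 kN/m³.
With the apex up, the centroid sits 2h/3 = 2 × 0.98/3 = 0.653333 m below the apex, so the centroid depth is h_c = 6.62 + 0.653333 = 7.27333 m.
A = ½ × 3.8 × 0.98 = 1.862 m².
Resultant F = γ·h_c·A = 11.32074 × 7.27333 × 1.862 = 153.316 kN.

F ≈ 153.3 kN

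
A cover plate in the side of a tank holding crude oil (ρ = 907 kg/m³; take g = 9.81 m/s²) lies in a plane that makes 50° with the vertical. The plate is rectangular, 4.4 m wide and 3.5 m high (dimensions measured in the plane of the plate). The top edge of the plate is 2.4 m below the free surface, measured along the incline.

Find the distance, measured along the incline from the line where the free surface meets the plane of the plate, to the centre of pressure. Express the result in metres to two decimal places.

y_p = 4.40 m

γ = ρg = 907 × 9.81 / 1000 = 8.89767 kN/m³.
The plate makes 50° with the vertical, i.e. θ = 90° − 50° = 40° to the horizontal. Measuring y along the incline from the free-surface line, vertical depth h = y·sinθ with sinθ = 0.642788.
The centroid lies 3.5/2 = 1.75 m below the top edge, so y_c = 2.4 + 1.75 = 4.15 m and h_c = 4.15 × 0.642788 = 2.66757 m.
A = 4.4 × 3.5 = 15.4 m².
Resultant F = γ·h_c·A = 8.89767 × 2.66757 × 15.4 = 365.521 kN.
I_c = b·h³/12 = 4.4 × 3.5³/12 = 15.7208 m⁴.
Centre of pressure: y_p = y_c + I_c/(y_c·A) = 4.15 + 15.7208/(4.15 × 15.4) = 4.15 + 0.245983 = 4.39598 m along the plane.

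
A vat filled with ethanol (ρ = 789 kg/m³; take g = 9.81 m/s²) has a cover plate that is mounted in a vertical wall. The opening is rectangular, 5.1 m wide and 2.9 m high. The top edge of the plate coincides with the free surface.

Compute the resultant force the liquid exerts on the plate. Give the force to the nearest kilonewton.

F ≈ 166 kN

γ = ρg = 789 × 9.81 / 1000 = 7.74009 kN/m³.
The centroid lies 2.9/2 = 1.45 m below the top edge, so the centroid depth is h_c = 1.45 m.
A = 5.1 × 2.9 = 14.79 m².
Resultant F = γ·h_c·A = 7.74009 × 1.45 × 14.79 = 165.99 kN.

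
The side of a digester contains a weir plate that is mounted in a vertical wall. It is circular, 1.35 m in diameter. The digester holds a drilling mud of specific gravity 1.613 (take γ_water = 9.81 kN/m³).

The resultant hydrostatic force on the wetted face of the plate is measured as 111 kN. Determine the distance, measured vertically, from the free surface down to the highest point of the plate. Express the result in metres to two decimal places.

d_top ≈ 4.23 m

γ = 1.613 × 9.81 = 15.82353 kN/m³.
A = π(0.675)² = 1.43139 m².
From F = γ·h_c·A, the centroid depth is h_c = 111/(15.82353 × 1.43139) = 4.90074 m.
The centroid is at the centre, 0.675 m below the top of the plate, so the highest point sits at h_top = 4.90074 − 0.675 = 4.22574 m below the surface.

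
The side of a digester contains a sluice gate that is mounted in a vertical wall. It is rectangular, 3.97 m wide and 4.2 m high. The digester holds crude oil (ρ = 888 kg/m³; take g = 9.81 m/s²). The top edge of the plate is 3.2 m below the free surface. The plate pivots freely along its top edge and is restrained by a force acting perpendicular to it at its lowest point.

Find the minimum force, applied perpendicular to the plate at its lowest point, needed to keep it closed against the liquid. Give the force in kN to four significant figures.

γ = ρg = 888 × 9.81 / 1000 = 8.71128 kN/m³.
The centroid lies 4.2/2 = 2.1 m below the top edge, so the centroid depth is h_c = 3.2 + 2.1 = 5.3 m.
A = 3.97 × 4.2 = 16.674 m².
Resultant F = γ·h_c·A = 8.71128 × 5.3 × 16.674 = 769.835 kN.
I_c = b·h³/12 = 3.97 × 4.2³/12 = 24.5108 m⁴.
Centre of pressure: y_p = y_c + I_c/(y_c·A) = 5.3 + 24.5108/(5.3 × 16.674) = 5.3 + 0.277359 = 5.57736 m along the plane.
The resultant acts 2.1 + 0.277359 = 2.37736 m (along the plate) below the hinge at the top edge, so the moment about the hinge is M = F × 2.37736 = 769.835 × 2.37736 = 1830.17 kN·m.
A normal force at the bottom, 4.2 m from the hinge, must supply this moment: P = 1830.17/4.2 = 435.755 kN.

P ≈ 435.8 kN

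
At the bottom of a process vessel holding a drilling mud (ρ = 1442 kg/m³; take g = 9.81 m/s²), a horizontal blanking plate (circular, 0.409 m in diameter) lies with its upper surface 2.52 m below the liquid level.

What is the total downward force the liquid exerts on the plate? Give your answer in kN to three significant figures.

γ = ρg = 1442 × 9.81 / 1000 = 14.14602 kN/m³.
The plate is horizontal, so pressure is uniform at p = γ·h = 14.14602 × 2.52 = 35.648 kN/m².
A = π(0.2045)² = 0.131382 m².
F = p·A = 35.648 × 0.131382 = 4.68351 kN.

F ≈ 4.68 kN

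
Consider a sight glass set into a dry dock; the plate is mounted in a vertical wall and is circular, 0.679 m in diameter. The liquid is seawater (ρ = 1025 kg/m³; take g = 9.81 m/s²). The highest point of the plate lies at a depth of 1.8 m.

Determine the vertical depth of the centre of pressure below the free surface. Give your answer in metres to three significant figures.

h_p = 2.15 m

γ = ρg = 1025 × 9.81 / 1000 = 10.05525 kN/m³.
The centroid is at the centre, 0.3395 m below the top of the plate, so the centroid depth is h_c = 1.8 + 0.3395 = 2.1395 m.
A = π(0.3395)² = 0.362101 m².
Resultant F = γ·h_c·A = 10.05525 × 2.1395 × 0.362101 = 7.78995 kN.
I_c = πr⁴/4 = π × 0.3395⁴/4 = 0.010434 m⁴.
Centre of pressure: y_p = y_c + I_c/(y_c·A) = 2.1395 + 0.010434/(2.1395 × 0.362101) = 2.1395 + 0.0134682 = 2.15297 m along the plane.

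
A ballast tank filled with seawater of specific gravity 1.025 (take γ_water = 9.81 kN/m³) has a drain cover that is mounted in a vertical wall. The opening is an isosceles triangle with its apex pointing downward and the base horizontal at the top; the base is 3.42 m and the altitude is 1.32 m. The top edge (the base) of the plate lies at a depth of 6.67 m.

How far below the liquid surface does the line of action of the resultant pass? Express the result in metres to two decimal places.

h_p = 7.12 m

γ = 1.025 × 9.81 = 10.05525 kN/m³.
With the apex down, the centroid sits h/3 = 1.32/3 = 0.44 m below the base (the top edge), so the centroid depth is h_c = 6.67 + 0.44 = 7.11 m.
A = ½ × 3.42 × 1.32 = 2.2572 m².
Resultant F = γ·h_c·A = 10.05525 × 7.11 × 2.2572 = 161.374 kN.
I_c = b·h³/36 = 3.42 × 1.32³/36 = 0.218497 m⁴.
Centre of pressure: y_p = y_c + I_c/(y_c·A) = 7.11 + 0.218497/(7.11 × 2.2572) = 7.11 + 0.0136146 = 7.12361 m along the plane.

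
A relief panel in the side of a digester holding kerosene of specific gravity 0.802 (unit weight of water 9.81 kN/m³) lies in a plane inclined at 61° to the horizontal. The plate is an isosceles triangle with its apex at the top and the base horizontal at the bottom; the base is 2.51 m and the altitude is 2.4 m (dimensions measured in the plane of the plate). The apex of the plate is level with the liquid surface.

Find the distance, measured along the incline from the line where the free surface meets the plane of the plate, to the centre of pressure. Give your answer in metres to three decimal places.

y_p = 1.800 m

γ = 0.802 × 9.81 = 7.86762 kN/m³.
Let θ = 61° be the plate's angle to the horizontal; measure y along the incline from where the plane meets the free surface. Vertical depth h = y·sinθ with sinθ = 0.874620.
With the apex up, the centroid sits 2h/3 = 2 × 2.4/3 = 1.6 m below the apex, so y_c = 1.6 m and h_c = 1.6 × 0.874620 = 1.39939 m.
A = ½ × 2.51 × 2.4 = 3.012 m².
Resultant F = γ·h_c·A = 7.86762 × 1.39939 × 3.012 = 33.1617 kN.
I_c = b·h³/36 = 2.51 × 2.4³/36 = 0.96384 m⁴.
Centre of pressure: y_p = y_c + I_c/(y_c·A) = 1.6 + 0.96384/(1.6 × 3.012) = 1.6 + 0.2 = 1.8 m along the plane.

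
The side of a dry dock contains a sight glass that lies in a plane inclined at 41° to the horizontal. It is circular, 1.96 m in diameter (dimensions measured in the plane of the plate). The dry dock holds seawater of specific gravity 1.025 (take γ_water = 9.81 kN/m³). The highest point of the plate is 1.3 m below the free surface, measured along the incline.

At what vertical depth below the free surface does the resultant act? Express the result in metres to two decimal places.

γ = 1.025 × 9.81 = 10.05525 kN/m³.
Let θ = 41° be the plate's angle to the horizontal; measure y along the incline from where the plane meets the free surface. Vertical depth h = y·sinθ with sinθ = 0.656059.
The centroid is at the centre, 0.98 m below the top of the plate, so y_c = 1.3 + 0.98 = 2.28 m and h_c = 2.28 × 0.656059 = 1.49581 m.
A = π(0.98)² = 3.01719 m².
Resultant F = γ·h_c·A = 10.05525 × 1.49581 × 3.01719 = 45.3808 kN.
I_c = πr⁴/4 = π × 0.98⁴/4 = 0.724426 m⁴.
Centre of pressure: y_p = y_c + I_c/(y_c·A) = 2.28 + 0.724426/(2.28 × 3.01719) = 2.28 + 0.105307 = 2.38531 m along the plane.
Vertically, h_p = y_p·sinθ = 2.38531 × 0.656059 = 1.5649 m.

h_p = 1.56 m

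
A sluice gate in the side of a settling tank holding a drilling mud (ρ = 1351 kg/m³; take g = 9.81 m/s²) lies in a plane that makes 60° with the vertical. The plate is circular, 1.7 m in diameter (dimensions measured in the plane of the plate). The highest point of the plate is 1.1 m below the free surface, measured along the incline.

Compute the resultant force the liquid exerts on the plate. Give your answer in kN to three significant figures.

F ≈ 29.3 kN

γ = ρg = 1351 × 9.81 / 1000 = 13.25331 kN/m³.
The plate makes 60° with the vertical, i.e. θ = 90° − 60° = 30° to the horizontal. Measuring y along the incline from the free-surface line, vertical depth h = y·sinθ with sinθ = 0.500000.
The centroid is at the centre, 0.85 m below the top of the plate, so y_c = 1.1 + 0.85 = 1.95 m and h_c = 1.95 × 0.500000 = 0.975 m.
A = π(0.85)² = 2.2698 m².
Resultant F = γ·h_c·A = 13.25331 × 0.975 × 2.2698 = 29.3303 kN.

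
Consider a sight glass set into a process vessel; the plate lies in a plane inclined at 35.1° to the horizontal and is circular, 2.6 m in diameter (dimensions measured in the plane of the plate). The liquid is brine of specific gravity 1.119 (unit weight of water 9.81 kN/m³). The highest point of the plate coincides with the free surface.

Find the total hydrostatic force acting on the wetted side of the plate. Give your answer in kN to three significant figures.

γ = 1.119 × 9.81 = 10.97739 kN/m³.
Let θ = 35.1° be the plate's angle to the horizontal; measure y along the incline from where the plane meets the free surface. Vertical depth h = y·sinθ with sinθ = 0.575005.
The centroid is at the centre, 1.3 m below the top of the plate, so y_c = 1.3 m and h_c = 1.3 × 0.575005 = 0.747506 m.
A = π(1.3)² = 5.30929 m².
Resultant F = γ·h_c·A = 10.97739 × 0.747506 × 5.30929 = 43.5663 kN.

F ≈ 43.6 kN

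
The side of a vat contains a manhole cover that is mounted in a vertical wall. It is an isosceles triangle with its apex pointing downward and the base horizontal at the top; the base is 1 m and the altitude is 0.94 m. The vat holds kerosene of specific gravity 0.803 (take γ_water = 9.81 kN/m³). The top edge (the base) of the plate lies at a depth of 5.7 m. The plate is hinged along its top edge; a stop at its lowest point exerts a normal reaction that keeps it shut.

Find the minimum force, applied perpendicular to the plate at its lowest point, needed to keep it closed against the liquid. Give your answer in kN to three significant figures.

P ≈ 7.61 kN

γ = 0.803 × 9.81 = 7.87743 kN/m³.
With the apex down, the centroid sits h/3 = 0.94/3 = 0.313333 m below the base (the top edge), so the centroid depth is h_c = 5.7 + 0.313333 = 6.01333 m.
A = ½ × 1 × 0.94 = 0.47 m².
Resultant F = γ·h_c·A = 7.87743 × 6.01333 × 0.47 = 22.2637 kN.
I_c = b·h³/36 = 1 × 0.94³/36 = 0.0230718 m⁴.
Centre of pressure: y_p = y_c + I_c/(y_c·A) = 6.01333 + 0.0230718/(6.01333 × 0.47) = 6.01333 + 0.00816335 = 6.02149 m along the plane.
The resultant acts 0.313333 + 0.00816335 = 0.321496 m (along the plate) below the hinge at the top edge, so the moment about the hinge is M = F × 0.321496 = 22.2637 × 0.321496 = 7.15769 kN·m.
A normal force at the bottom, 0.94 m from the hinge, must supply this moment: P = 7.15769/0.94 = 7.61456 kN.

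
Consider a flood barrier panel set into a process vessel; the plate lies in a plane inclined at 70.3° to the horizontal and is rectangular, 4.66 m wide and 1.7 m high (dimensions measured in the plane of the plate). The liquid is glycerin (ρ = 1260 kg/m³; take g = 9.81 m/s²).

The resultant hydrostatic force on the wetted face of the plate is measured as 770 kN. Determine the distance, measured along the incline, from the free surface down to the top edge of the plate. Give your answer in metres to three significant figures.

y_top ≈ 7.50 m

γ = ρg = 1260 × 9.81 / 1000 = 12.3606 kN/m³.
A = 4.66 × 1.7 = 7.922 m².
From F = γ·h_c·A, the centroid depth is h_c = 770/(12.3606 × 7.922) = 7.86351 m.
Let θ = 70.3° be the plate's angle to the horizontal; measure y along the incline from where the plane meets the free surface. Vertical depth h = y·sinθ with sinθ = 0.941471.
Along the incline, y_c = h_c/sinθ = 7.86351/0.941471 = 8.35237 m.
The centroid lies 1.7/2 = 0.85 m below the top edge, so the top edge sits at y_top = 8.35237 − 0.85 = 7.50237 m along the incline.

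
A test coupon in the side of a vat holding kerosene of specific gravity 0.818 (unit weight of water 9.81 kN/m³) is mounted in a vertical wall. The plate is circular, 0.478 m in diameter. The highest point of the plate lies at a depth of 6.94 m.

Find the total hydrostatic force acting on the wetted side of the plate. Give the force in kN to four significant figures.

γ = 0.818 × 9.81 = 8.02458 kN/m³.
The centroid is at the centre, 0.239 m below the top of the plate, so the centroid depth is h_c = 6.94 + 0.239 = 7.179 m.
A = π(0.239)² = 0.179451 m².
Resultant F = γ·h_c·A = 8.02458 × 7.179 × 0.179451 = 10.3379 kN.

F ≈ 10.34 kN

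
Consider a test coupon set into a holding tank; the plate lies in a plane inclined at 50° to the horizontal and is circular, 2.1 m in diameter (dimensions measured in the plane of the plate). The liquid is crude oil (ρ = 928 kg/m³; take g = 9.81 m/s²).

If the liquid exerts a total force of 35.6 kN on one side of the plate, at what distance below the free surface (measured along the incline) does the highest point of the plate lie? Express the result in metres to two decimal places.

γ = ρg = 928 × 9.81 / 1000 = 9.10368 kN/m³.
A = π(1.05)² = 3.46361 m².
From F = γ·h_c·A, the centroid depth is h_c = 35.6/(9.10368 × 3.46361) = 1.12903 m.
Let θ = 50° be the plate's angle to the horizontal; measure y along the incline from where the plane meets the free surface. Vertical depth h = y·sinθ with sinθ = 0.766044.
Along the incline, y_c = h_c/sinθ = 1.12903/0.766044 = 1.47384 m.
The centroid is at the centre, 1.05 m below the top of the plate, so the highest point sits at y_top = 1.47384 − 1.05 = 0.42384 m along the incline.

y_top ≈ 0.42 m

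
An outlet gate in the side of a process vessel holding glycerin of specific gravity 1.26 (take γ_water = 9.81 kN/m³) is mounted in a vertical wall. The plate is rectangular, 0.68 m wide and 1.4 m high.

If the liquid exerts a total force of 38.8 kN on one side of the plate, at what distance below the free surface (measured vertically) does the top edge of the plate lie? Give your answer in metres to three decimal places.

d_top ≈ 2.597 m

γ = 1.26 × 9.81 = 12.3606 kN/m³.
A = 0.68 × 1.4 = 0.952 m².
From F = γ·h_c·A, the centroid depth is h_c = 38.8/(12.3606 × 0.952) = 3.29728 m.
The centroid lies 1.4/2 = 0.7 m below the top edge, so the top edge sits at h_top = 3.29728 − 0.7 = 2.59728 m below the surface.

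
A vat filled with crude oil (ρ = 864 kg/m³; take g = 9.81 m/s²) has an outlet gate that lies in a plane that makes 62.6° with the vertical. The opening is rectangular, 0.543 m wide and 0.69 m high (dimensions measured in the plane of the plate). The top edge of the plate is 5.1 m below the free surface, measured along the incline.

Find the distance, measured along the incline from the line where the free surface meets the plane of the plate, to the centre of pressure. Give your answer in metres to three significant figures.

y_p = 5.45 m

γ = ρg = 864 × 9.81 / 1000 = 8.47584 kN/m³.
The plate makes 62.6° with the vertical, i.e. θ = 90° − 62.6° = 27.4° to the horizontal. Measuring y along the incline from the free-surface line, vertical depth h = y·sinθ with sinθ = 0.460200.
The centroid lies 0.69/2 = 0.345 m below the top edge, so y_c = 5.1 + 0.345 = 5.445 m and h_c = 5.445 × 0.460200 = 2.50579 m.
A = 0.543 × 0.69 = 0.37467 m².
Resultant F = γ·h_c·A = 8.47584 × 2.50579 × 0.37467 = 7.95749 kN.
I_c = b·h³/12 = 0.543 × 0.69³/12 = 0.014865 m⁴.
Centre of pressure: y_p = y_c + I_c/(y_c·A) = 5.445 + 0.014865/(5.445 × 0.37467) = 5.445 + 0.00728649 = 5.45229 m along the plane.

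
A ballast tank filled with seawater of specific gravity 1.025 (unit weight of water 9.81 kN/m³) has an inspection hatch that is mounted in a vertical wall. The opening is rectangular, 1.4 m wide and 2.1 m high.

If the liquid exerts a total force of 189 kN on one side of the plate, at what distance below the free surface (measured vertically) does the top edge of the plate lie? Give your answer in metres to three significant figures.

d_top ≈ 5.34 m

γ = 1.025 × 9.81 = 10.05525 kN/m³.
A = 1.4 × 2.1 = 2.94 m².
From F = γ·h_c·A, the centroid depth is h_c = 189/(10.05525 × 2.94) = 6.39325 m.
The centroid lies 2.1/2 = 1.05 m below the top edge, so the top edge sits at h_top = 6.39325 − 1.05 = 5.34325 m below the surface.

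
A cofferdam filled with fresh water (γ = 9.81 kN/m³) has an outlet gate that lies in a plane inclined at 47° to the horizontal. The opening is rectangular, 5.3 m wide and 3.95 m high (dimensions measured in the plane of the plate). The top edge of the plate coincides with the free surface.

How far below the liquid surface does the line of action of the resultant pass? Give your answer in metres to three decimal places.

h_p = 1.926 m

γ = 9.81 kN/m³.
Let θ = 47° be the plate's angle to the horizontal; measure y along the incline from where the plane meets the free surface. Vertical depth h = y·sinθ with sinθ = 0.731354.
The centroid lies 3.95/2 = 1.975 m below the top edge, so y_c = 1.975 m and h_c = 1.975 × 0.731354 = 1.44442 m.
A = 5.3 × 3.95 = 20.935 m².
Resultant F = γ·h_c·A = 9.81 × 1.44442 × 20.935 = 296.644 kN.
I_c = b·h³/12 = 5.3 × 3.95³/12 = 27.2199 m⁴.
Centre of pressure: y_p = y_c + I_c/(y_c·A) = 1.975 + 27.2199/(1.975 × 20.935) = 1.975 + 0.658334 = 2.63333 m along the plane.
Vertically, h_p = y_p·sinθ = 2.63333 × 0.731354 = 1.9259 m.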